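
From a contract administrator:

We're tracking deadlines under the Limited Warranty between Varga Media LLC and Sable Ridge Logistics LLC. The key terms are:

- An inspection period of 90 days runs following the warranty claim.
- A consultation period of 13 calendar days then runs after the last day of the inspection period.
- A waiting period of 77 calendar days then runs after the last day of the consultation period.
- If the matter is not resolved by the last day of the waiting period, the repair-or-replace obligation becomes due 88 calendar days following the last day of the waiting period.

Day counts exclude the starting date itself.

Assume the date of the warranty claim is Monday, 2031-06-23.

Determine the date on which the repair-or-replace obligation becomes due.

Adding 90 calendar days to 2031-06-23 gives 2031-09-21, which is the last day of the inspection period.
The last day of the consultation period: 2031-09-21 + 13 days = 2031-10-04.
The last day of the waiting period: 77 calendar days after 2031-10-04 is 2031-12-20.
The date on which the repair-or-replace obligation becomes due: 2031-12-20 + 88 days = 2032-03-17.

2032-03-17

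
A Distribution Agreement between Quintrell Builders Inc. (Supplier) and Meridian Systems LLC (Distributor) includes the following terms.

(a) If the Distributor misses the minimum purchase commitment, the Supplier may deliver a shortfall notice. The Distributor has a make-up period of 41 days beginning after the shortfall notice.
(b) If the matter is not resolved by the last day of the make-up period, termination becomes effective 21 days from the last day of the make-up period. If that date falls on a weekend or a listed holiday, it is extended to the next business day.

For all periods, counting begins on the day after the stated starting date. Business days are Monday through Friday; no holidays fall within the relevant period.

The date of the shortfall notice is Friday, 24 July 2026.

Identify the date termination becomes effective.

The last day of the make-up period: 41 calendar days after 24 July 2026 is 3 September 2026.
Adding 21 calendar days to 3 September 2026 gives 24 September 2026, which is the date termination becomes effective. 24 September 2026 is a Thursday, so no roll-forward applies.

24 September 2026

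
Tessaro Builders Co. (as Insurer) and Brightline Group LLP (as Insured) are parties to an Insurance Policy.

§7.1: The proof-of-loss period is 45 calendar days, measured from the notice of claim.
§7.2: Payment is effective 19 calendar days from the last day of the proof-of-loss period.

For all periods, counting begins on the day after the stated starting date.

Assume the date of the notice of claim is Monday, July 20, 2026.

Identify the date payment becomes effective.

September 22, 2026

The last day of the proof-of-loss period: 45 calendar days after July 20, 2026 is September 3, 2026.
The date payment becomes effective: 19 calendar days after September 3, 2026 is September 22, 2026.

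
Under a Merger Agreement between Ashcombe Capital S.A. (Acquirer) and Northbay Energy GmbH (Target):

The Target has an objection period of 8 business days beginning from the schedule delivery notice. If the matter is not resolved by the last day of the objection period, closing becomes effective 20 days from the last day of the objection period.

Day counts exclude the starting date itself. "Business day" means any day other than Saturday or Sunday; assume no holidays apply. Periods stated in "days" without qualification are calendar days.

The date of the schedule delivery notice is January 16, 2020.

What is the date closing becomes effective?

February 17, 2020

From Thursday, January 16, 2020, 8 business days (Jan 17, Jan 20, Jan 21, Jan 22, Jan 23, Jan 24, Jan 27, Jan 28, skipping weekends) brings us to Tuesday, January 28, 2020, which is the last day of the objection period.
Adding 20 calendar days to January 28, 2020 gives February 17, 2020, which is the date closing becomes effective.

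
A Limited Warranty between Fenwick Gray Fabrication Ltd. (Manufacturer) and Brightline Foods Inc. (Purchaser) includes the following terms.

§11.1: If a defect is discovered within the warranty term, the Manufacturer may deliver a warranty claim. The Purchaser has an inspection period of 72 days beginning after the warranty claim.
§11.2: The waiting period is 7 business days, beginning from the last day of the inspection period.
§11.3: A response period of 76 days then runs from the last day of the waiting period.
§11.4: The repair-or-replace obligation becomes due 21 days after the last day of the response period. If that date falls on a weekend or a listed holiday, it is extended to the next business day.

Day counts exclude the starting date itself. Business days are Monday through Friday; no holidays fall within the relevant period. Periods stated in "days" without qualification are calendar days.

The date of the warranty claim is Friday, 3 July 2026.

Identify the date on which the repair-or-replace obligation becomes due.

The last day of the inspection period: 3 July 2026 + 72 days = 13 September 2026.
From Sunday, 13 September 2026, 7 business days (Sep 14, Sep 15, Sep 16, Sep 17, Sep 18, Sep 21, Sep 22, skipping weekends) brings us to Tuesday, 22 September 2026, which is the last day of the waiting period.
Adding 76 calendar days to 22 September 2026 gives 7 December 2026, which is the last day of the response period.
Adding 21 calendar days to 7 December 2026 gives 28 December 2026, which is the date on which the repair-or-replace obligation becomes due. 28 December 2026 is a Monday, so no roll-forward applies.

28 December 2026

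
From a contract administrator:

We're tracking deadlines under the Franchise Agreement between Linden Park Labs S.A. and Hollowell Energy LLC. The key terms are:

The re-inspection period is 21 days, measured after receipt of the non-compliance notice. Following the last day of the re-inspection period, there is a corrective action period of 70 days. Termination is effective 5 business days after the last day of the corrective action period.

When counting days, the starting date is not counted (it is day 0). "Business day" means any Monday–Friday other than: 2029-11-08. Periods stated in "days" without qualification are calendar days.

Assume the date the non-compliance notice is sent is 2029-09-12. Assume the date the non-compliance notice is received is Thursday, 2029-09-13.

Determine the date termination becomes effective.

2029-12-20

The last day of the re-inspection period: 21 calendar days after 2029-09-13 is 2029-10-04.
The last day of the corrective action period: 2029-10-04 + 70 days = 2029-12-13.
From Thursday, 2029-12-13, 5 business days (Dec 14, Dec 17, Dec 18, Dec 19, Dec 20, skipping weekends) brings us to Thursday, 2029-12-20, which is the date termination becomes effective.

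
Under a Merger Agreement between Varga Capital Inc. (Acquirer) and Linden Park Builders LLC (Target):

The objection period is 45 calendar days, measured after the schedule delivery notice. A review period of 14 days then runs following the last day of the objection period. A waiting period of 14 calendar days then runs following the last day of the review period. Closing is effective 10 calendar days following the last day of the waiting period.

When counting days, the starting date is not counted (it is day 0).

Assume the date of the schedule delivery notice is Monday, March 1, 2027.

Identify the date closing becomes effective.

May 23, 2027

The last day of the objection period: March 1, 2027 + 45 days = April 15, 2027.
Adding 14 calendar days to April 15, 2027 gives April 29, 2027, which is the last day of the review period.
Adding 14 calendar days to April 29, 2027 gives May 13, 2027, which is the last day of the waiting period.
The date closing becomes effective: 10 calendar days after May 13, 2027 is May 23, 2027.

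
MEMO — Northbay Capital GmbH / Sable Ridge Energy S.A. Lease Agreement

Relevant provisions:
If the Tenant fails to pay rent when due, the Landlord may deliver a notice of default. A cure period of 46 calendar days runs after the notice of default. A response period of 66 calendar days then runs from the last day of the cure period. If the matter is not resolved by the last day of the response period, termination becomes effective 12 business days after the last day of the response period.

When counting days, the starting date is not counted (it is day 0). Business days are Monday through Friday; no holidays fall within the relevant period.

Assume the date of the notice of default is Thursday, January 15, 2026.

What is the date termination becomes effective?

May 25, 2026

Adding 46 calendar days to January 15, 2026 gives March 2, 2026, which is the last day of the cure period.
The last day of the response period: March 2, 2026 + 66 days = May 7, 2026.
The date termination becomes effective: 12 business days after Thursday, May 7, 2026, skipping weekends — May 8, May 11, May 12, May 13, …, May 21, May 22, May 25 — lands on Monday, May 25, 2026.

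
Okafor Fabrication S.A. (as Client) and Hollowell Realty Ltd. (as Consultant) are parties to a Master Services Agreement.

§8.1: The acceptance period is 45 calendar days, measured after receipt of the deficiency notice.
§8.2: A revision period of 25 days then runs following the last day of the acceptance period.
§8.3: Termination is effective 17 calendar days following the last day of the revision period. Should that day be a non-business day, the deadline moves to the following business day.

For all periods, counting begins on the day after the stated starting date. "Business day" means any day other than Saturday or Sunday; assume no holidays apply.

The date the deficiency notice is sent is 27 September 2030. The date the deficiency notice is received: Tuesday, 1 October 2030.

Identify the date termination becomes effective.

27 December 2030

The last day of the acceptance period: 1 October 2030 + 45 days = 15 November 2030.
The last day of the revision period: 15 November 2030 + 25 days = 10 December 2030.
The date termination becomes effective: 17 calendar days after 10 December 2030 is 27 December 2030. 27 December 2030 is a Friday, so no roll-forward applies.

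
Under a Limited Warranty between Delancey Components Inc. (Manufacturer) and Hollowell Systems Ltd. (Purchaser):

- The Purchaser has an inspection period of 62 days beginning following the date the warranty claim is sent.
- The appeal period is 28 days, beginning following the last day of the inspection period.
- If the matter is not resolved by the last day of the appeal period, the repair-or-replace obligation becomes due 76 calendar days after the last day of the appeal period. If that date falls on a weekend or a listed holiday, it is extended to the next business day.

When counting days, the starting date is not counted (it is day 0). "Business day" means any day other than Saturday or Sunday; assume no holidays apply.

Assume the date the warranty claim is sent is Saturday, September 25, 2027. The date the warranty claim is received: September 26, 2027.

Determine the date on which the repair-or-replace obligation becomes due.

Adding 62 calendar days to September 25, 2027 gives November 26, 2027, which is the last day of the inspection period.
Adding 28 calendar days to November 26, 2027 gives December 24, 2027, which is the last day of the appeal period.
The date on which the repair-or-replace obligation becomes due: 76 calendar days after December 24, 2027 is March 9, 2028. March 9, 2028 is a Thursday, so no roll-forward applies.

March 9, 2028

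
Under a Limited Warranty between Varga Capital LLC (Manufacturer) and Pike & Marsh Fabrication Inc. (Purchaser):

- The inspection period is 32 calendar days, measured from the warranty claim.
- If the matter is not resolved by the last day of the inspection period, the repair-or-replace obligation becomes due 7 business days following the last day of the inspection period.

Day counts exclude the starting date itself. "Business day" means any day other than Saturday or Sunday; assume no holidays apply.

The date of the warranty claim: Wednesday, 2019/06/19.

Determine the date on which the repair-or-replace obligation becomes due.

The last day of the inspection period: 32 calendar days after 2019/06/19 is 2019/07/21.
From Sunday, 2019/07/21, 7 business days (Jul 22, Jul 23, Jul 24, Jul 25, Jul 26, Jul 29, Jul 30, skipping weekends) brings us to Tuesday, 2019/07/30, which is the date on which the repair-or-replace obligation becomes due.

2019/07/30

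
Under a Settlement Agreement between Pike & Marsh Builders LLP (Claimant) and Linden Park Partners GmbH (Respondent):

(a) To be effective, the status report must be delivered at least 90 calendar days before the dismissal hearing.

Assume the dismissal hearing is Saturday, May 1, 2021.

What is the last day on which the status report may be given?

May 1, 2021 minus 90 days is Jan 31, 2021.

Jan 31, 2021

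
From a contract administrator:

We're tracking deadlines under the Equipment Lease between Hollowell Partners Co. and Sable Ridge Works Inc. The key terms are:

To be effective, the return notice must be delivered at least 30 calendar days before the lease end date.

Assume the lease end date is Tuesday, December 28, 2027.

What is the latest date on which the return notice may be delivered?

November 28, 2027

Counting back 30 calendar days from December 28, 2027 gives November 28, 2027.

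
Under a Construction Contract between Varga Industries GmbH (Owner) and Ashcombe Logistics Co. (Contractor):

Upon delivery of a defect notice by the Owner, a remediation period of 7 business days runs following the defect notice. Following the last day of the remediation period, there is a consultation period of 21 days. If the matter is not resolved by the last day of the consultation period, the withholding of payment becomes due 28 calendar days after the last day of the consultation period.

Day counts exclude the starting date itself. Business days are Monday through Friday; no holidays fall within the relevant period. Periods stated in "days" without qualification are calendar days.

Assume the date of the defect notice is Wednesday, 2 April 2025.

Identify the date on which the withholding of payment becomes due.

The last day of the remediation period: 7 business days after Wednesday, 2 April 2025, skipping weekends — Apr 3, Apr 4, Apr 7, Apr 8, Apr 9, Apr 10, Apr 11 — lands on Friday, 11 April 2025.
The last day of the consultation period: 21 calendar days after 11 April 2025 is 2 May 2025.
Adding 28 calendar days to 2 May 2025 gives 30 May 2025, which is the date on which the withholding of payment becomes due.

30 May 2025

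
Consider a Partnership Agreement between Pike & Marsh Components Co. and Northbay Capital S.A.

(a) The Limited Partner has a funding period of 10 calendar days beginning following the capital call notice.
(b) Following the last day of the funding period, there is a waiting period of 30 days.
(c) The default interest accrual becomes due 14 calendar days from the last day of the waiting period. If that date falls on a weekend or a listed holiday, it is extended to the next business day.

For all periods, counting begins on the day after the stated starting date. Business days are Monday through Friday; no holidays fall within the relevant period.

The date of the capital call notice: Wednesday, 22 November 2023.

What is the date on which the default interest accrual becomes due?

15 January 2024

Adding 10 calendar days to 22 November 2023 gives 2 December 2023, which is the last day of the funding period.
The last day of the waiting period: 2 December 2023 + 30 days = 1 January 2024.
The date on which the default interest accrual becomes due: 14 calendar days after 1 January 2024 is 15 January 2024. 15 January 2024 is a Monday, so no roll-forward applies.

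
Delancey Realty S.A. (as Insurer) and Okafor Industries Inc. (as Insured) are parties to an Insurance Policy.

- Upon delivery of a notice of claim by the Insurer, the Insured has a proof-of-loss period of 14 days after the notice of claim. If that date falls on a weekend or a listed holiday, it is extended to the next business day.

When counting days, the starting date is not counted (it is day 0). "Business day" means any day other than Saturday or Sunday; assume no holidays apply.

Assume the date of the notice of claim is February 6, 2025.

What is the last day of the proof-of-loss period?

February 20, 2025

The last day of the proof-of-loss period: 14 calendar days after February 6, 2025 is February 20, 2025. February 20, 2025 is a Thursday, so no roll-forward applies.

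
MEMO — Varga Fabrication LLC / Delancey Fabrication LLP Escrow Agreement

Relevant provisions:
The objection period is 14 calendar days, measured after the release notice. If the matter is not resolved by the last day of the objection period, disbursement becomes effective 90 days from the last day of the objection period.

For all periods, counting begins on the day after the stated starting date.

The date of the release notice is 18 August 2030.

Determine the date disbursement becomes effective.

The last day of the objection period: 18 August 2030 + 14 days = 1 September 2030.
Adding 90 calendar days to 1 September 2030 gives 30 November 2030, which is the date disbursement becomes effective.

30 November 2030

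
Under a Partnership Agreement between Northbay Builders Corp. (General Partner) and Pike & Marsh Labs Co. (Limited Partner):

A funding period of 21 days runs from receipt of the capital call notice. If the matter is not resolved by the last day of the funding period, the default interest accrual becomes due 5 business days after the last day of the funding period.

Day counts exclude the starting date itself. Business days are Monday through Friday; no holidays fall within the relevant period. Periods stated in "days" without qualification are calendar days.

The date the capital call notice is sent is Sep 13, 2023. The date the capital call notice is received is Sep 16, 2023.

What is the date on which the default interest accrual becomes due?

The last day of the funding period: Sep 16, 2023 + 21 days = Oct 7, 2023.
The date on which the default interest accrual becomes due: counting 5 business days from Saturday, Oct 7, 2023 (Oct 9, Oct 10, Oct 11, Oct 12, Oct 13, skipping weekends) reaches Friday, Oct 13, 2023.

Oct 13, 2023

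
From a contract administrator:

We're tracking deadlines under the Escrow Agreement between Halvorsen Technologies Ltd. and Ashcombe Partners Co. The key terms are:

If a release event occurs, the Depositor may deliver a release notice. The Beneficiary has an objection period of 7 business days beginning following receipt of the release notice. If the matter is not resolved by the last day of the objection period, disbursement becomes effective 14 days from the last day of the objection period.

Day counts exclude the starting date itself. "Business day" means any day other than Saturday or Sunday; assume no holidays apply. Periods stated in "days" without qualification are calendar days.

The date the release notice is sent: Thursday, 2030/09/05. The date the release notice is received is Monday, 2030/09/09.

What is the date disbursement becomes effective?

2030/10/02

The last day of the objection period: counting 7 business days from Monday, 2030/09/09 (Sep 10, Sep 11, Sep 12, Sep 13, Sep 16, Sep 17, Sep 18, skipping weekends) reaches Wednesday, 2030/09/18.
Adding 14 calendar days to 2030/09/18 gives 2030/10/02, which is the date disbursement becomes effective.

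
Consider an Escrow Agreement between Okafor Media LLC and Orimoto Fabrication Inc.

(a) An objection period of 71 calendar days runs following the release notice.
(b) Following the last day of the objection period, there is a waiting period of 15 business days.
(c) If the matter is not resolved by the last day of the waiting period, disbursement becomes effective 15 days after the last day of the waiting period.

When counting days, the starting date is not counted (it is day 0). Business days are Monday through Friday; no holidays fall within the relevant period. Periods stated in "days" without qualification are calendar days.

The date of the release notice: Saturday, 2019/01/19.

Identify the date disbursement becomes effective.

The last day of the objection period: 71 calendar days after 2019/01/19 is 2019/03/31.
From Sunday, 2019/03/31, 15 business days (Apr 1, Apr 2, Apr 3, Apr 4, …, Apr 17, Apr 18, Apr 19, skipping weekends) brings us to Friday, 2019/04/19, which is the last day of the waiting period.
The date disbursement becomes effective: 2019/04/19 + 15 days = 2019/05/04.

2019/05/04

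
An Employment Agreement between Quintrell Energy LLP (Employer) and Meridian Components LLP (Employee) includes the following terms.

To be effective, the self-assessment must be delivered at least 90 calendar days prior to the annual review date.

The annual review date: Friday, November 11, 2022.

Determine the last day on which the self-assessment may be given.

August 13, 2022

Counting back 90 calendar days from November 11, 2022 gives August 13, 2022.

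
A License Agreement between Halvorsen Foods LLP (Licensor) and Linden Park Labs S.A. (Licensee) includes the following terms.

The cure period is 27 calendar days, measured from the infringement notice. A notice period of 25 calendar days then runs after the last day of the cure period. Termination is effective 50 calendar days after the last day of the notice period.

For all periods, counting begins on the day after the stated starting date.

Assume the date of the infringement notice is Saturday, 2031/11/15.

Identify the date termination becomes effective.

2032/02/25

Adding 27 calendar days to 2031/11/15 gives 2031/12/12, which is the last day of the cure period.
Adding 25 calendar days to 2031/12/12 gives 2032/01/06, which is the last day of the notice period.
The date termination becomes effective: 50 calendar days after 2032/01/06 is 2032/02/25.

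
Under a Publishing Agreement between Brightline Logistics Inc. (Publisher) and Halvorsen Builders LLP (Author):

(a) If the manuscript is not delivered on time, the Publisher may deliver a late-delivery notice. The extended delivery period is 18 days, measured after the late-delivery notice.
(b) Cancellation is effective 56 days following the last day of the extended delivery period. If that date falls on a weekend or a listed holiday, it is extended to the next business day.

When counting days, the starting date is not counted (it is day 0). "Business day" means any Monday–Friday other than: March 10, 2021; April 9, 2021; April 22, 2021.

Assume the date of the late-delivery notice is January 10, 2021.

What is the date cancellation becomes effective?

March 25, 2021

The last day of the extended delivery period: 18 calendar days after January 10, 2021 is January 28, 2021.
The date cancellation becomes effective: January 28, 2021 + 56 days = March 25, 2021. March 25, 2021 is a Thursday and is not a listed holiday, so no roll-forward applies.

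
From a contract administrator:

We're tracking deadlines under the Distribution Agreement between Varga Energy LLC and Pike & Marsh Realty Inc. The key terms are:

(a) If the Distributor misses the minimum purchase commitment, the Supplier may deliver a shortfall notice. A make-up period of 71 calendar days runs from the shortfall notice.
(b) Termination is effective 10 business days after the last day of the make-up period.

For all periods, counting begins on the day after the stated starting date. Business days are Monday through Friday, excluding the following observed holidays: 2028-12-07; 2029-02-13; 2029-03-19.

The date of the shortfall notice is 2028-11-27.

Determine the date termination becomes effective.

2029-02-21

The last day of the make-up period: 71 calendar days after 2028-11-27 is 2029-02-06.
From Tuesday, 2029-02-06, 10 business days (Feb 7, Feb 8, Feb 9, Feb 12, Feb 14, Feb 15, Feb 16, Feb 19, Feb 20, Feb 21, skipping weekends and the listed holiday on Feb 13) brings us to Wednesday, 2029-02-21, which is the date termination becomes effective.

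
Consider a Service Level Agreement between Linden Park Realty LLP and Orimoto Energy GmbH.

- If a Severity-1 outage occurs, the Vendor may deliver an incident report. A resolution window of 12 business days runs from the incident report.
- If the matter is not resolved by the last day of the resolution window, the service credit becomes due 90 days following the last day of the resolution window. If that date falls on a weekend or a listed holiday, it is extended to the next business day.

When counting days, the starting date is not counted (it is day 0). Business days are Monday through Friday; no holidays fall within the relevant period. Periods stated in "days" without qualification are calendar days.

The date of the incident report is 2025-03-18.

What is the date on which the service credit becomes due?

The last day of the resolution window: 12 business days after Tuesday, 2025-03-18, skipping weekends — Mar 19, Mar 20, Mar 21, Mar 24, …, Apr 1, Apr 2, Apr 3 — lands on Thursday, 2025-04-03.
The date on which the service credit becomes due: 2025-04-03 + 90 days = 2025-07-02. 2025-07-02 is a Wednesday, so no roll-forward applies.

2025-07-02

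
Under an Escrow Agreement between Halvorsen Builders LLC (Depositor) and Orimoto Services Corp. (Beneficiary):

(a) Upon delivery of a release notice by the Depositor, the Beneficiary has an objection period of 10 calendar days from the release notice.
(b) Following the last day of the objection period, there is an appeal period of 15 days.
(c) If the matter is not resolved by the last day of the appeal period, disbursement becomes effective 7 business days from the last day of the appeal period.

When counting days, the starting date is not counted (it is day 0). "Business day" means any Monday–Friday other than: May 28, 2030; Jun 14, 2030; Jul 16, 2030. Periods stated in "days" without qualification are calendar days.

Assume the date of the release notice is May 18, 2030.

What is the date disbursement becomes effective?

Jun 24, 2030

Adding 10 calendar days to May 18, 2030 gives May 28, 2030, which is the last day of the objection period.
The last day of the appeal period: May 28, 2030 + 15 days = Jun 12, 2030.
The date disbursement becomes effective: 7 business days after Wednesday, Jun 12, 2030, skipping weekends and the listed holiday on Jun 14 — Jun 13, Jun 17, Jun 18, Jun 19, Jun 20, Jun 21, Jun 24 — lands on Monday, Jun 24, 2030.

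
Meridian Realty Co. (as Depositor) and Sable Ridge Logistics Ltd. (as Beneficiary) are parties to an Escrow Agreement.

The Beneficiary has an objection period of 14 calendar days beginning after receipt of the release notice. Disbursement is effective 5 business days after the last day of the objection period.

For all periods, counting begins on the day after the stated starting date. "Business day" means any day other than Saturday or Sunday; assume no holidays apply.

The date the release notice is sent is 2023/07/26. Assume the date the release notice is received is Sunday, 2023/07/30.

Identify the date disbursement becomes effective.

2023/08/18

Adding 14 calendar days to 2023/07/30 gives 2023/08/13, which is the last day of the objection period.
From Sunday, 2023/08/13, 5 business days (Aug 14, Aug 15, Aug 16, Aug 17, Aug 18, skipping weekends) brings us to Friday, 2023/08/18, which is the date disbursement becomes effective.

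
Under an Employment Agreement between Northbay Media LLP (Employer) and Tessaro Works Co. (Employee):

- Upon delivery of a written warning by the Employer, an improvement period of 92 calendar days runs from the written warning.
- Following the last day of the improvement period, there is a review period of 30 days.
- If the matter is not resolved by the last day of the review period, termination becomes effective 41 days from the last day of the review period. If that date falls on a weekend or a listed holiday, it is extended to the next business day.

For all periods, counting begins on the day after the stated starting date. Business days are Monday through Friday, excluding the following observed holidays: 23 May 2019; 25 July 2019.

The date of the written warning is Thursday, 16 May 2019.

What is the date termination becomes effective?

Adding 92 calendar days to 16 May 2019 gives 16 August 2019, which is the last day of the improvement period.
The last day of the review period: 30 calendar days after 16 August 2019 is 15 September 2019.
Adding 41 calendar days to 15 September 2019 gives 26 October 2019, which is the date termination becomes effective. That falls on a Saturday, so it rolls to the next business day, Monday, 28 October 2019.

28 October 2019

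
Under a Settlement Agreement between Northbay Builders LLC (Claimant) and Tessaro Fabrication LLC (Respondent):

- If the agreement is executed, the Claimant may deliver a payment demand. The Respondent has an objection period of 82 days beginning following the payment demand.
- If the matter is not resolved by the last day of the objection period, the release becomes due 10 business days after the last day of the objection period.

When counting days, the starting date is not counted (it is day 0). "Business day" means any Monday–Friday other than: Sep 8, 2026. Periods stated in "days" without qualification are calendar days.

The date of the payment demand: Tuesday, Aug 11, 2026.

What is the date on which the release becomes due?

Nov 13, 2026

Adding 82 calendar days to Aug 11, 2026 gives Nov 1, 2026, which is the last day of the objection period.
The date on which the release becomes due: counting 10 business days from Sunday, Nov 1, 2026 (Nov 2, Nov 3, Nov 4, Nov 5, Nov 6, Nov 9, Nov 10, Nov 11, Nov 12, Nov 13, skipping weekends) reaches Friday, Nov 13, 2026.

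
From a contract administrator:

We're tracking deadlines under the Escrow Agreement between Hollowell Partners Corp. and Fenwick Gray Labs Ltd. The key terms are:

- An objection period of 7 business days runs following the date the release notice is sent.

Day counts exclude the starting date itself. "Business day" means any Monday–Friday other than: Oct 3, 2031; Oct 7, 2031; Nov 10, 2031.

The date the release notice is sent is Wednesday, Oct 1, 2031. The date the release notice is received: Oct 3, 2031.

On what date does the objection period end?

Oct 14, 2031

From Wednesday, Oct 1, 2031, 7 business days (Oct 2, Oct 6, Oct 8, Oct 9, Oct 10, Oct 13, Oct 14, skipping weekends and the listed holidays on Oct 3, Oct 7) brings us to Tuesday, Oct 14, 2031, which is the last day of the objection period.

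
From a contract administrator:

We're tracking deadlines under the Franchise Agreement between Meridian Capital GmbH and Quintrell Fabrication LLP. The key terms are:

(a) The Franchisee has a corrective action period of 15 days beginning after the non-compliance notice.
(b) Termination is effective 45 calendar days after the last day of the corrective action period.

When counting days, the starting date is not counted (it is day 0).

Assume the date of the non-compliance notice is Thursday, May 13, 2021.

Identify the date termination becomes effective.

The last day of the corrective action period: 15 calendar days after May 13, 2021 is May 28, 2021.
The date termination becomes effective: May 28, 2021 + 45 days = Jul 12, 2021.

Jul 12, 2021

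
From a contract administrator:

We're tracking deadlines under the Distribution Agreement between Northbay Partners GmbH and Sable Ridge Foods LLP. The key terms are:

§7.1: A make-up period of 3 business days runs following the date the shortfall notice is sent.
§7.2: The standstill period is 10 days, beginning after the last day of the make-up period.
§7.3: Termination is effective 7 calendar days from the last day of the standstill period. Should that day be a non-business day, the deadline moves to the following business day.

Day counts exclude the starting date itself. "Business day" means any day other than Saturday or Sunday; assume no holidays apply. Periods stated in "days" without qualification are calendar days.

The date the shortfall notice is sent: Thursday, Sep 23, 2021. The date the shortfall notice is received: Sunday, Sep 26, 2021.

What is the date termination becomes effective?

From Thursday, Sep 23, 2021, 3 business days (Sep 24, Sep 27, Sep 28, skipping weekends) brings us to Tuesday, Sep 28, 2021, which is the last day of the make-up period.
The last day of the standstill period: 10 calendar days after Sep 28, 2021 is Oct 8, 2021.
The date termination becomes effective: Oct 8, 2021 + 7 days = Oct 15, 2021. Oct 15, 2021 is a Friday, so no roll-forward applies.

Oct 15, 2021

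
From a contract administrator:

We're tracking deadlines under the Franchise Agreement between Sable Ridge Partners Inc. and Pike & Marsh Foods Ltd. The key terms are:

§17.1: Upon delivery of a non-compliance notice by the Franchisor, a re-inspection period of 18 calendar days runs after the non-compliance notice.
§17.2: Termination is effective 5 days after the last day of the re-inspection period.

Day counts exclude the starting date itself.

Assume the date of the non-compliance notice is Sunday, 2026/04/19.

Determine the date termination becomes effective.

The last day of the re-inspection period: 2026/04/19 + 18 days = 2026/05/07.
The date termination becomes effective: 5 calendar days after 2026/05/07 is 2026/05/12.

2026/05/12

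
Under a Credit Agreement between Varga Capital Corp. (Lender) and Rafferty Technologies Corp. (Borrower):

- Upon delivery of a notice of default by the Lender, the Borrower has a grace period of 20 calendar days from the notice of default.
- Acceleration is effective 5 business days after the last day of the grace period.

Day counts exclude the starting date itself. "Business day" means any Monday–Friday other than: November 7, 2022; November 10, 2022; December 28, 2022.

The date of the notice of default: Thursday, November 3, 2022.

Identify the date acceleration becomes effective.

November 30, 2022

The last day of the grace period: 20 calendar days after November 3, 2022 is November 23, 2022.
The date acceleration becomes effective: counting 5 business days from Wednesday, November 23, 2022 (Nov 24, Nov 25, Nov 28, Nov 29, Nov 30, skipping weekends) reaches Wednesday, November 30, 2022.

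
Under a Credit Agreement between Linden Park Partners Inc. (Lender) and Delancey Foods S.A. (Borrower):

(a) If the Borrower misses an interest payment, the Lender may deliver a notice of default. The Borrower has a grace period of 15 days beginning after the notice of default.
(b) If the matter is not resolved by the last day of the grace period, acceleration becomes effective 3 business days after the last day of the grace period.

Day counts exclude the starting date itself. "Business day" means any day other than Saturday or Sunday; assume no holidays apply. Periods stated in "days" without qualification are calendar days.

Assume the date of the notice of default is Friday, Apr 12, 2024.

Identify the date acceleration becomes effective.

May 1, 2024

Adding 15 calendar days to Apr 12, 2024 gives Apr 27, 2024, which is the last day of the grace period.
The date acceleration becomes effective: 3 business days after Saturday, Apr 27, 2024, skipping weekends — Apr 29, Apr 30, May 1 — lands on Wednesday, May 1, 2024.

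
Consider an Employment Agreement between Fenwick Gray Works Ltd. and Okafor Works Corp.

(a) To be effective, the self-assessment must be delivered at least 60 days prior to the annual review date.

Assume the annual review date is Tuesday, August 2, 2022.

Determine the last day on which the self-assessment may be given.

June 3, 2022

Counting back 60 calendar days from August 2, 2022 gives June 3, 2022.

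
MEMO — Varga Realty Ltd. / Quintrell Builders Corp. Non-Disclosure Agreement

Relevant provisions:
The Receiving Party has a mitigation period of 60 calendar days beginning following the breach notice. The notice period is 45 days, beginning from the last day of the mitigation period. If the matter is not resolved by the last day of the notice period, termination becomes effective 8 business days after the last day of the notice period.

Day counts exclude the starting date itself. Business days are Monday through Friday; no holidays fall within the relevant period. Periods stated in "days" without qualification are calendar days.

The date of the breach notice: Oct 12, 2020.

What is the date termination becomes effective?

Feb 4, 2021

The last day of the mitigation period: 60 calendar days after Oct 12, 2020 is Dec 11, 2020.
The last day of the notice period: Dec 11, 2020 + 45 days = Jan 25, 2021.
From Monday, Jan 25, 2021, 8 business days (Jan 26, Jan 27, Jan 28, Jan 29, Feb 1, Feb 2, Feb 3, Feb 4, skipping weekends) brings us to Thursday, Feb 4, 2021, which is the date termination becomes effective.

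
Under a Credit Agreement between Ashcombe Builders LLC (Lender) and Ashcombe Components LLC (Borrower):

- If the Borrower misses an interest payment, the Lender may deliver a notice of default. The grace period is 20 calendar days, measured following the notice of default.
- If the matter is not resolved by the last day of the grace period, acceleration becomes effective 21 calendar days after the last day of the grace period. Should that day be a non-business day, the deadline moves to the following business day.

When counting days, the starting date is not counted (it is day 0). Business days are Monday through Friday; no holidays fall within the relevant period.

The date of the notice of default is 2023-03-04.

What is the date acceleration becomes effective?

2023-04-14

The last day of the grace period: 2023-03-04 + 20 days = 2023-03-24.
Adding 21 calendar days to 2023-03-24 gives 2023-04-14, which is the date acceleration becomes effective. 2023-04-14 is a Friday, so no roll-forward applies.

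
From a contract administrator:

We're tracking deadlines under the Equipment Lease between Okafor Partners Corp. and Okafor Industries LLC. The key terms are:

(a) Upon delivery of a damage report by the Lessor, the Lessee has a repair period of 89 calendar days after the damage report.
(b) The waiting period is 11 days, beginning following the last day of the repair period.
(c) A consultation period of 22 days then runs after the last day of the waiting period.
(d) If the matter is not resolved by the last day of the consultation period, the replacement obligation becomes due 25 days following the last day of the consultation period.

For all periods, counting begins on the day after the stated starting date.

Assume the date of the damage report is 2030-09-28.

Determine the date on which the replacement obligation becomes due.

The last day of the repair period: 2030-09-28 + 89 days = 2030-12-26.
The last day of the waiting period: 2030-12-26 + 11 days = 2031-01-06.
The last day of the consultation period: 22 calendar days after 2031-01-06 is 2031-01-28.
Adding 25 calendar days to 2031-01-28 gives 2031-02-22, which is the date on which the replacement obligation becomes due.

2031-02-22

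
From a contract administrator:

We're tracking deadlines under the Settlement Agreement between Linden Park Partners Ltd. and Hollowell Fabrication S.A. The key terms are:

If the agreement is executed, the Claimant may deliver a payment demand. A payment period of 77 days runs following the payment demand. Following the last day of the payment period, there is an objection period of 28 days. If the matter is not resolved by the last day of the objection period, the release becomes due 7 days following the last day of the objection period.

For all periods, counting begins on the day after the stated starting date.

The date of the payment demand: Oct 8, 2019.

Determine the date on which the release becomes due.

Jan 28, 2020

The last day of the payment period: Oct 8, 2019 + 77 days = Dec 24, 2019.
Adding 28 calendar days to Dec 24, 2019 gives Jan 21, 2020, which is the last day of the objection period.
Adding 7 calendar days to Jan 21, 2020 gives Jan 28, 2020, which is the date on which the release becomes due.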